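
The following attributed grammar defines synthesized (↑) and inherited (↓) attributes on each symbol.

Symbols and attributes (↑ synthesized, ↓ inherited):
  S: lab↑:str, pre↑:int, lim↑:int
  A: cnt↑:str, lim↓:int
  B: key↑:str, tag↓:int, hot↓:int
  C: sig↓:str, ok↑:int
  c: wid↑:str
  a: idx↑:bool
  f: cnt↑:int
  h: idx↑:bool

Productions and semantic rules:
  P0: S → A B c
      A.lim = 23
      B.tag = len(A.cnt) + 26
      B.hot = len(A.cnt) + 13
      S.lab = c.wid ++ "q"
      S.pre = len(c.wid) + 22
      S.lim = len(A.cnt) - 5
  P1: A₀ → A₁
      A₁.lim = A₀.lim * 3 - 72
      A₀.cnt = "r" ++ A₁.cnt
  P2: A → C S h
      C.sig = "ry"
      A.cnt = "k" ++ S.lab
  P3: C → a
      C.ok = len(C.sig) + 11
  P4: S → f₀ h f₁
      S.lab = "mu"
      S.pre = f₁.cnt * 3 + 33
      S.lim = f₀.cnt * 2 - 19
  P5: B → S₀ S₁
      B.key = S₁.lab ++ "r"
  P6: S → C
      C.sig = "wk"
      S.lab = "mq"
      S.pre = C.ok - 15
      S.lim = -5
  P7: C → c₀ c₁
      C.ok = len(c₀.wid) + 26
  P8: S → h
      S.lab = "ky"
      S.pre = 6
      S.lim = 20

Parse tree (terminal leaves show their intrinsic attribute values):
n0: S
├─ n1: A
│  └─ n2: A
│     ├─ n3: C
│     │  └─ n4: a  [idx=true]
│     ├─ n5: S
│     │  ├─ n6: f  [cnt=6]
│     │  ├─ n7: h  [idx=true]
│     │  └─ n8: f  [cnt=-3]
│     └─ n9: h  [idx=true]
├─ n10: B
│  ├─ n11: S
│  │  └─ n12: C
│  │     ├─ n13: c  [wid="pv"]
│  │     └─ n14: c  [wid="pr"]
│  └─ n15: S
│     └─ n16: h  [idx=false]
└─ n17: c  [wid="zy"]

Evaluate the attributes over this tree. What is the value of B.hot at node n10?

17

1. n1.lim = 23  [23]
2. n2.lim = -3  [A₀.lim * 3 - 72]
3. n3.sig = "ry"  ["ry"]
4. n4.idx = true  [terminal]
5. n3.ok = 13  [len(C.sig) + 11]
6. n6.cnt = 6  [terminal]
7. n7.idx = true  [terminal]
8. n8.cnt = -3  [terminal]
9. n5.lab = "mu"  ["mu"]
10. n5.pre = 24  [f₁.cnt * 3 + 33]
11. n5.lim = -7  [f₀.cnt * 2 - 19]
12. n9.idx = true  [terminal]
13. n2.cnt = "kmu"  ["k" ++ S.lab]
14. n1.cnt = "rkmu"  ["r" ++ A₁.cnt]
15. n10.tag = 30  [len(A.cnt) + 26]
16. n10.hot = 17  [len(A.cnt) + 13]
17. n12.sig = "wk"  ["wk"]
18. n13.wid = "pv"  [terminal]
19. n14.wid = "pr"  [terminal]
20. n12.ok = 28  [len(c₀.wid) + 26]
21. n11.lab = "mq"  ["mq"]
22. n11.pre = 13  [C.ok - 15]
23. n11.lim = -5  [-5]
24. n16.idx = false  [terminal]
25. n15.lab = "ky"  ["ky"]
26. n15.pre = 6  [6]
27. n15.lim = 20  [20]
28. n10.key = "kyr"  [S₁.lab ++ "r"]
29. n17.wid = "zy"  [terminal]
30. n0.lab = "zyq"  [c.wid ++ "q"]
31. n0.pre = 24  [len(c.wid) + 22]
32. n0.lim = -1  [len(A.cnt) - 5]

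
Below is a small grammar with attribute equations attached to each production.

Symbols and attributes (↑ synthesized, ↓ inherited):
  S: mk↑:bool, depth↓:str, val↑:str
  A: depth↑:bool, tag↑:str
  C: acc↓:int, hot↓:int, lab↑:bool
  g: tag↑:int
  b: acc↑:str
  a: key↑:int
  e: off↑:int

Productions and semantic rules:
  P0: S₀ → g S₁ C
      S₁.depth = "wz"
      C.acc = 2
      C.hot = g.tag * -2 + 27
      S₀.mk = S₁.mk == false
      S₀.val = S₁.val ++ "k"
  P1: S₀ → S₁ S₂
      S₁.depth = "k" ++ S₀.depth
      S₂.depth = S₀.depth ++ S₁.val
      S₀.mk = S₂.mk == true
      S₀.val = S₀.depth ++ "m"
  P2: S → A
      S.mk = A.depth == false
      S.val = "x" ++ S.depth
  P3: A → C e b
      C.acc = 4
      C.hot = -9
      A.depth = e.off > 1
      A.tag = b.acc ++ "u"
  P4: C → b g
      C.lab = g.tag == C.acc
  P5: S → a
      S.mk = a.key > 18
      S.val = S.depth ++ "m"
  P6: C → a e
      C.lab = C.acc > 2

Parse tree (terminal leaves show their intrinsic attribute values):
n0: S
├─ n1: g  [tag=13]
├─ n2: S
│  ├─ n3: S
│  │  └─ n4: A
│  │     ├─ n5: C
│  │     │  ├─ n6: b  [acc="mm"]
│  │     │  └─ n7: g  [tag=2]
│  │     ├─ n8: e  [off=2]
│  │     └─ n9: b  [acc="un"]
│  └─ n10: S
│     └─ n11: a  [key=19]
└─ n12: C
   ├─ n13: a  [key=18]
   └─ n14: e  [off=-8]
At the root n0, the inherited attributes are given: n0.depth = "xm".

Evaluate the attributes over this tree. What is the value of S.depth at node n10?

"wzxkwz"

1. n0.depth = "xm"  [given at root]
2. n1.tag = 13  [terminal]
3. n2.depth = "wz"  ["wz"]
4. n3.depth = "kwz"  ["k" ++ S₀.depth]
5. n5.acc = 4  [4]
6. n5.hot = -9  [-9]
7. n6.acc = "mm"  [terminal]
8. n7.tag = 2  [terminal]
9. n5.lab = false  [g.tag == C.acc]
10. n8.off = 2  [terminal]
11. n9.acc = "un"  [terminal]
12. n4.depth = true  [e.off > 1]
13. n4.tag = "unu"  [b.acc ++ "u"]
14. n3.mk = false  [A.depth == false]
15. n3.val = "xkwz"  ["x" ++ S.depth]
16. n10.depth = "wzxkwz"  [S₀.depth ++ S₁.val]
17. n11.key = 19  [terminal]
18. n10.mk = true  [a.key > 18]
19. n10.val = "wzxkwzm"  [S.depth ++ "m"]
20. n2.mk = true  [S₂.mk == true]
21. n2.val = "wzm"  [S₀.depth ++ "m"]
22. n12.acc = 2  [2]
23. n12.hot = 1  [g.tag * -2 + 27]
24. n13.key = 18  [terminal]
25. n14.off = -8  [terminal]
26. n12.lab = false  [C.acc > 2]
27. n0.mk = false  [S₁.mk == false]
28. n0.val = "wzmk"  [S₁.val ++ "k"]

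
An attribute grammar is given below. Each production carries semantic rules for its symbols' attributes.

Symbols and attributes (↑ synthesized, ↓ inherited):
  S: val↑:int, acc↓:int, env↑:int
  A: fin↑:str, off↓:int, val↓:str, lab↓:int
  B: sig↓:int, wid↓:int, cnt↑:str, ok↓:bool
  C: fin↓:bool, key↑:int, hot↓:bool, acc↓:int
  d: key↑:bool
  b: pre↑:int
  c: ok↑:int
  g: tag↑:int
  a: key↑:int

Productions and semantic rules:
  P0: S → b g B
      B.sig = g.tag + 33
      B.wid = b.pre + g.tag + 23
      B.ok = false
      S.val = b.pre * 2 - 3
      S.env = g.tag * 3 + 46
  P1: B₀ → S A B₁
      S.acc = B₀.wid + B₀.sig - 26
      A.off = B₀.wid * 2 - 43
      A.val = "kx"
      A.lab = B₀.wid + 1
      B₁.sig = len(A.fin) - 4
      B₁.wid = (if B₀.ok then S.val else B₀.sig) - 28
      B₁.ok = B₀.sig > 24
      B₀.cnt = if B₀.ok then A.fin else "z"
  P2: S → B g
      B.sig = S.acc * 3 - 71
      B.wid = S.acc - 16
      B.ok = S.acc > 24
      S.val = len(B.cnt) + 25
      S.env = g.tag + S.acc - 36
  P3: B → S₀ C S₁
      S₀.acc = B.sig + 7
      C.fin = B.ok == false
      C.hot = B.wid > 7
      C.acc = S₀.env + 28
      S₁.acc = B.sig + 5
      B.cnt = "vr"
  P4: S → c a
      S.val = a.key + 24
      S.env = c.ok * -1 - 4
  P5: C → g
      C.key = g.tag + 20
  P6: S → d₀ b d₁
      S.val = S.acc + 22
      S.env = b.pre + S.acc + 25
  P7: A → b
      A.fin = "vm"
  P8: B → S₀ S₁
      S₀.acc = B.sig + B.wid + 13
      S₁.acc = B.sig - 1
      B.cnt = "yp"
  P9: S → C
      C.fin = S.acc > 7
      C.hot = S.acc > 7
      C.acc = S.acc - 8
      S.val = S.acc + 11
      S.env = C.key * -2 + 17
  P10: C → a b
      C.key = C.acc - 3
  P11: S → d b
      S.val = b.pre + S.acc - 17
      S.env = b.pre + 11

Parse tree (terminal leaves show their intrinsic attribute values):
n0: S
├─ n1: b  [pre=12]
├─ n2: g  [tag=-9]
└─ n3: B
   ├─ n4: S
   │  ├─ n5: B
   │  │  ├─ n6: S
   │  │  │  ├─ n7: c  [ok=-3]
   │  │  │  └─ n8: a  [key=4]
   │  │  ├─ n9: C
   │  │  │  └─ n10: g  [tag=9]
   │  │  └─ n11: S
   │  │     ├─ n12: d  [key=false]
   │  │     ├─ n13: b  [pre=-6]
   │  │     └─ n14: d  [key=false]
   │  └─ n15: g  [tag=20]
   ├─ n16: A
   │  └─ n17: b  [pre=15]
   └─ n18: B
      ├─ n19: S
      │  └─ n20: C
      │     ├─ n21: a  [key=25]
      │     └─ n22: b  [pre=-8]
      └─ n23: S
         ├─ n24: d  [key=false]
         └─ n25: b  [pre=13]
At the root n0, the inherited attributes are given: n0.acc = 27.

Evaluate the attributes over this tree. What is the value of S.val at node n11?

1. n0.acc = 27  [given at root]
2. n1.pre = 12  [terminal]
3. n2.tag = -9  [terminal]
4. n3.sig = 24  [g.tag + 33]
5. n3.wid = 26  [b.pre + g.tag + 23]
6. n3.ok = false  [false]
7. n4.acc = 24  [B₀.wid + B₀.sig - 26]
8. n5.sig = 1  [S.acc * 3 - 71]
9. n5.wid = 8  [S.acc - 16]
10. n5.ok = false  [S.acc > 24]
11. n6.acc = 8  [B.sig + 7]
12. n7.ok = -3  [terminal]
13. n8.key = 4  [terminal]
14. n6.val = 28  [a.key + 24]
15. n6.env = -1  [c.ok * -1 - 4]
16. n9.fin = true  [B.ok == false]
17. n9.hot = true  [B.wid > 7]
18. n9.acc = 27  [S₀.env + 28]
19. n10.tag = 9  [terminal]
20. n9.key = 29  [g.tag + 20]
21. n11.acc = 6  [B.sig + 5]
22. n12.key = false  [terminal]
23. n13.pre = -6  [terminal]
24. n14.key = false  [terminal]
25. n11.val = 28  [S.acc + 22]
26. n11.env = 25  [b.pre + S.acc + 25]
27. n5.cnt = "vr"  ["vr"]
28. n15.tag = 20  [terminal]
29. n4.val = 27  [len(B.cnt) + 25]
30. n4.env = 8  [g.tag + S.acc - 36]
31. n16.off = 9  [B₀.wid * 2 - 43]
32. n16.val = "kx"  ["kx"]
33. n16.lab = 27  [B₀.wid + 1]
34. n17.pre = 15  [terminal]
35. n16.fin = "vm"  ["vm"]
36. n18.sig = -2  [len(A.fin) - 4]
37. n18.wid = -4  [(if B₀.ok then S.val else B₀.sig) - 28]
38. n18.ok = false  [B₀.sig > 24]
39. n19.acc = 7  [B.sig + B.wid + 13]
40. n20.fin = false  [S.acc > 7]
41. n20.hot = false  [S.acc > 7]
42. n20.acc = -1  [S.acc - 8]
43. n21.key = 25  [terminal]
44. n22.pre = -8  [terminal]
45. n20.key = -4  [C.acc - 3]
46. n19.val = 18  [S.acc + 11]
47. n19.env = 25  [C.key * -2 + 17]
48. n23.acc = -3  [B.sig - 1]
49. n24.key = false  [terminal]
50. n25.pre = 13  [terminal]
51. n23.val = -7  [b.pre + S.acc - 17]
52. n23.env = 24  [b.pre + 11]
53. n18.cnt = "yp"  ["yp"]
54. n3.cnt = "z"  [if B₀.ok then A.fin else "z"]
55. n0.val = 21  [b.pre * 2 - 3]
56. n0.env = 19  [g.tag * 3 + 46]

28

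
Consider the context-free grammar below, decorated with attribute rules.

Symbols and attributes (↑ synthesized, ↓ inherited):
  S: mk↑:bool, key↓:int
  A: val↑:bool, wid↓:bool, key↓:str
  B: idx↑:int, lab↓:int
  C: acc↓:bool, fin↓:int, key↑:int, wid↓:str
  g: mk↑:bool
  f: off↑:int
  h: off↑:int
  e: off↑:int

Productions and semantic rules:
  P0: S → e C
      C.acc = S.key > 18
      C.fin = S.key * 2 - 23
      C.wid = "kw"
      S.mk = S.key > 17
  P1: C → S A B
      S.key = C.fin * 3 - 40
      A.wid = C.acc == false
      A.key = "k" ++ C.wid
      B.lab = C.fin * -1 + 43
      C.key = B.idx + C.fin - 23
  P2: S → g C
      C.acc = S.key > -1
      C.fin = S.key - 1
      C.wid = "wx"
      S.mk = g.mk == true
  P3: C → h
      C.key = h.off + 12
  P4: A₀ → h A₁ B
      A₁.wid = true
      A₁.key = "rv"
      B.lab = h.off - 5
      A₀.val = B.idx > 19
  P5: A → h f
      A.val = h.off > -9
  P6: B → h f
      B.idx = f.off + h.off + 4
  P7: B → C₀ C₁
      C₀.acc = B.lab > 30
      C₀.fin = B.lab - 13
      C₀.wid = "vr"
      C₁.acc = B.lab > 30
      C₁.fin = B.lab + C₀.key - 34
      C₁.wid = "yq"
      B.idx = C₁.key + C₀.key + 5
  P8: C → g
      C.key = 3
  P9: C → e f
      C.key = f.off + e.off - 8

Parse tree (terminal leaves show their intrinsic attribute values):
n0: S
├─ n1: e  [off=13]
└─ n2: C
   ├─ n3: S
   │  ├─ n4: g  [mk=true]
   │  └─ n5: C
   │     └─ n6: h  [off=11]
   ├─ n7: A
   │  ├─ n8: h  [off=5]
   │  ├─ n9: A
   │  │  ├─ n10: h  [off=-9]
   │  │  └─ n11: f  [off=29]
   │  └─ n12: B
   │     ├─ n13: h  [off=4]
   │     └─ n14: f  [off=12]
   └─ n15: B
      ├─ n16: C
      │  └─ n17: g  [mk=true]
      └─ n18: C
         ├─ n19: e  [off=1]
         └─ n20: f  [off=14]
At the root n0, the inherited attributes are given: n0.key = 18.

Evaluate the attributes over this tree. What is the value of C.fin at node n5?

-2

1. n0.key = 18  [given at root]
2. n1.off = 13  [terminal]
3. n2.acc = false  [S.key > 18]
4. n2.fin = 13  [S.key * 2 - 23]
5. n2.wid = "kw"  ["kw"]
6. n3.key = -1  [C.fin * 3 - 40]
7. n4.mk = true  [terminal]
8. n5.acc = false  [S.key > -1]
9. n5.fin = -2  [S.key - 1]
10. n5.wid = "wx"  ["wx"]
11. n6.off = 11  [terminal]
12. n5.key = 23  [h.off + 12]
13. n3.mk = true  [g.mk == true]
14. n7.wid = true  [C.acc == false]
15. n7.key = "kkw"  ["k" ++ C.wid]
16. n8.off = 5  [terminal]
17. n9.wid = true  [true]
18. n9.key = "rv"  ["rv"]
19. n10.off = -9  [terminal]
20. n11.off = 29  [terminal]
21. n9.val = false  [h.off > -9]
22. n12.lab = 0  [h.off - 5]
23. n13.off = 4  [terminal]
24. n14.off = 12  [terminal]
25. n12.idx = 20  [f.off + h.off + 4]
26. n7.val = true  [B.idx > 19]
27. n15.lab = 30  [C.fin * -1 + 43]
28. n16.acc = false  [B.lab > 30]
29. n16.fin = 17  [B.lab - 13]
30. n16.wid = "vr"  ["vr"]
31. n17.mk = true  [terminal]
32. n16.key = 3  [3]
33. n18.acc = false  [B.lab > 30]
34. n18.fin = -1  [B.lab + C₀.key - 34]
35. n18.wid = "yq"  ["yq"]
36. n19.off = 1  [terminal]
37. n20.off = 14  [terminal]
38. n18.key = 7  [f.off + e.off - 8]
39. n15.idx = 15  [C₁.key + C₀.key + 5]
40. n2.key = 5  [B.idx + C.fin - 23]
41. n0.mk = true  [S.key > 17]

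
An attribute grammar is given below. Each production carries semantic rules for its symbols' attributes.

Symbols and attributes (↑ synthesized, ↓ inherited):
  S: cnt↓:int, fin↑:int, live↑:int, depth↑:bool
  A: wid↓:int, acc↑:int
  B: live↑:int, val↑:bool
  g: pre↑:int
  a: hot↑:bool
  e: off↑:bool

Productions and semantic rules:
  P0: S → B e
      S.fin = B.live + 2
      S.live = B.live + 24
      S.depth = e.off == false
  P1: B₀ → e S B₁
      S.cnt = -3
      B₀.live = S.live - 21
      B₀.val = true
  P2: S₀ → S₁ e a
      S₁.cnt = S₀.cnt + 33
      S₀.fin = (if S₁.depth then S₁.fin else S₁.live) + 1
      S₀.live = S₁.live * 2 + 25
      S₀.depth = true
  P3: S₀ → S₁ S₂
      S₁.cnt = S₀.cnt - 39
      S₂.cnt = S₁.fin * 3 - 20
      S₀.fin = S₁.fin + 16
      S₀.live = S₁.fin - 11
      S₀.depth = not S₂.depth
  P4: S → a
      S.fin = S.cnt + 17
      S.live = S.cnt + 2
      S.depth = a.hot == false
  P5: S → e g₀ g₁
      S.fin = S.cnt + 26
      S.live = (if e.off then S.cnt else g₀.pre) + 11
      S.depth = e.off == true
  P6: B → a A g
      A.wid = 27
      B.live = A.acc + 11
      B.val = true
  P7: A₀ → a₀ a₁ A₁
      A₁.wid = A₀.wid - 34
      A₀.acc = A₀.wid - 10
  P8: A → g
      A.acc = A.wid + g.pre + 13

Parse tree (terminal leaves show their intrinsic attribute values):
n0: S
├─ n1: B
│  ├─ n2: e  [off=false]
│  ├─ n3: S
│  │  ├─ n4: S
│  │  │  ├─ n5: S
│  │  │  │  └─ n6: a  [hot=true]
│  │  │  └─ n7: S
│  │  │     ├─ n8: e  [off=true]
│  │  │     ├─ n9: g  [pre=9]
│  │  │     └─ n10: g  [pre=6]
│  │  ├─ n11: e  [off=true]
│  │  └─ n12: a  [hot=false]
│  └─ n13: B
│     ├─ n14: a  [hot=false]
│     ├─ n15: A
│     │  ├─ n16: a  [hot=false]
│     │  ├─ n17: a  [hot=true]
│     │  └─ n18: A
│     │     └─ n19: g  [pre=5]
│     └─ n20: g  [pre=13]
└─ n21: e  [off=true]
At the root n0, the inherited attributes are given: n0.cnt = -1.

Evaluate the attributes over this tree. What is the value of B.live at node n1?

1. n0.cnt = -1  [given at root]
2. n2.off = false  [terminal]
3. n3.cnt = -3  [-3]
4. n4.cnt = 30  [S₀.cnt + 33]
5. n5.cnt = -9  [S₀.cnt - 39]
6. n6.hot = true  [terminal]
7. n5.fin = 8  [S.cnt + 17]
8. n5.live = -7  [S.cnt + 2]
9. n5.depth = false  [a.hot == false]
10. n7.cnt = 4  [S₁.fin * 3 - 20]
11. n8.off = true  [terminal]
12. n9.pre = 9  [terminal]
13. n10.pre = 6  [terminal]
14. n7.fin = 30  [S.cnt + 26]
15. n7.live = 15  [(if e.off then S.cnt else g₀.pre) + 11]
16. n7.depth = true  [e.off == true]
17. n4.fin = 24  [S₁.fin + 16]
18. n4.live = -3  [S₁.fin - 11]
19. n4.depth = false  [not S₂.depth]
20. n11.off = true  [terminal]
21. n12.hot = false  [terminal]
22. n3.fin = -2  [(if S₁.depth then S₁.fin else S₁.live) + 1]
23. n3.live = 19  [S₁.live * 2 + 25]
24. n3.depth = true  [true]
25. n14.hot = false  [terminal]
26. n15.wid = 27  [27]
27. n16.hot = false  [terminal]
28. n17.hot = true  [terminal]
29. n18.wid = -7  [A₀.wid - 34]
30. n19.pre = 5  [terminal]
31. n18.acc = 11  [A.wid + g.pre + 13]
32. n15.acc = 17  [A₀.wid - 10]
33. n20.pre = 13  [terminal]
34. n13.live = 28  [A.acc + 11]
35. n13.val = true  [true]
36. n1.live = -2  [S.live - 21]
37. n1.val = true  [true]
38. n21.off = true  [terminal]
39. n0.fin = 0  [B.live + 2]
40. n0.live = 22  [B.live + 24]
41. n0.depth = false  [e.off == false]

-2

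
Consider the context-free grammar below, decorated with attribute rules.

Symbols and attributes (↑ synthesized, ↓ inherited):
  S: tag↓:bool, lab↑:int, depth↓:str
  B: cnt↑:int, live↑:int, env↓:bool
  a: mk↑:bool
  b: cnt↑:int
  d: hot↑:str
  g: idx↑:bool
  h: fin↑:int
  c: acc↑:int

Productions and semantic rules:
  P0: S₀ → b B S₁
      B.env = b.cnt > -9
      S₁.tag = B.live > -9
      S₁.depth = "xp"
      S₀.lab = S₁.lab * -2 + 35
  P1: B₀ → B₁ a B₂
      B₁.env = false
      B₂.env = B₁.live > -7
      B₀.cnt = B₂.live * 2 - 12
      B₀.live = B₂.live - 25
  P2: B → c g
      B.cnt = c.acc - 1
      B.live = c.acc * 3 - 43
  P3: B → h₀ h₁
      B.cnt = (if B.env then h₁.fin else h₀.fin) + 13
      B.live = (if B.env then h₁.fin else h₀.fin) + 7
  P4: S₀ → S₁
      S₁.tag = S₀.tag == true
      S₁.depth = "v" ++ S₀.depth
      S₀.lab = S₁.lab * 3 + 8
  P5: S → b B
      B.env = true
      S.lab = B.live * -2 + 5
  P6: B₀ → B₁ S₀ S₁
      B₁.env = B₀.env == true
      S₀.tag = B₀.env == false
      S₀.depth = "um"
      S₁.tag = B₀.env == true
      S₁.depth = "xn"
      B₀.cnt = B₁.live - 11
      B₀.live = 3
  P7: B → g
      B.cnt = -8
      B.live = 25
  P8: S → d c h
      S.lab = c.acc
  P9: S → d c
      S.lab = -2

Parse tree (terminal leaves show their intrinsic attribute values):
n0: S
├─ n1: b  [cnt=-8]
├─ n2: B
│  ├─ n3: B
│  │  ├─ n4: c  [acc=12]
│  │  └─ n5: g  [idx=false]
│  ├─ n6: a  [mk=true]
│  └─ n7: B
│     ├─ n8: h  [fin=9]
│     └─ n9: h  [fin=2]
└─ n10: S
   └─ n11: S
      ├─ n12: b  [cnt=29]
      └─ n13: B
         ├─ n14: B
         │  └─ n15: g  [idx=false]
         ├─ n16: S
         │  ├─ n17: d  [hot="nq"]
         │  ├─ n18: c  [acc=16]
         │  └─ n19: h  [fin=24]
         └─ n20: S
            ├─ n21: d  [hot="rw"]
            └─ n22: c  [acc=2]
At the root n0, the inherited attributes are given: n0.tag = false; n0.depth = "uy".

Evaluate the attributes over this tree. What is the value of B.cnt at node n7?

22

1. n0.tag = false  [given at root]
2. n0.depth = "uy"  [given at root]
3. n1.cnt = -8  [terminal]
4. n2.env = true  [b.cnt > -9]
5. n3.env = false  [false]
6. n4.acc = 12  [terminal]
7. n5.idx = false  [terminal]
8. n3.cnt = 11  [c.acc - 1]
9. n3.live = -7  [c.acc * 3 - 43]
10. n6.mk = true  [terminal]
11. n7.env = false  [B₁.live > -7]
12. n8.fin = 9  [terminal]
13. n9.fin = 2  [terminal]
14. n7.cnt = 22  [(if B.env then h₁.fin else h₀.fin) + 13]
15. n7.live = 16  [(if B.env then h₁.fin else h₀.fin) + 7]
16. n2.cnt = 20  [B₂.live * 2 - 12]
17. n2.live = -9  [B₂.live - 25]
18. n10.tag = false  [B.live > -9]
19. n10.depth = "xp"  ["xp"]
20. n11.tag = false  [S₀.tag == true]
21. n11.depth = "vxp"  ["v" ++ S₀.depth]
22. n12.cnt = 29  [terminal]
23. n13.env = true  [true]
24. n14.env = true  [B₀.env == true]
25. n15.idx = false  [terminal]
26. n14.cnt = -8  [-8]
27. n14.live = 25  [25]
28. n16.tag = false  [B₀.env == false]
29. n16.depth = "um"  ["um"]
30. n17.hot = "nq"  [terminal]
31. n18.acc = 16  [terminal]
32. n19.fin = 24  [terminal]
33. n16.lab = 16  [c.acc]
34. n20.tag = true  [B₀.env == true]
35. n20.depth = "xn"  ["xn"]
36. n21.hot = "rw"  [terminal]
37. n22.acc = 2  [terminal]
38. n20.lab = -2  [-2]
39. n13.cnt = 14  [B₁.live - 11]
40. n13.live = 3  [3]
41. n11.lab = -1  [B.live * -2 + 5]
42. n10.lab = 5  [S₁.lab * 3 + 8]
43. n0.lab = 25  [S₁.lab * -2 + 35]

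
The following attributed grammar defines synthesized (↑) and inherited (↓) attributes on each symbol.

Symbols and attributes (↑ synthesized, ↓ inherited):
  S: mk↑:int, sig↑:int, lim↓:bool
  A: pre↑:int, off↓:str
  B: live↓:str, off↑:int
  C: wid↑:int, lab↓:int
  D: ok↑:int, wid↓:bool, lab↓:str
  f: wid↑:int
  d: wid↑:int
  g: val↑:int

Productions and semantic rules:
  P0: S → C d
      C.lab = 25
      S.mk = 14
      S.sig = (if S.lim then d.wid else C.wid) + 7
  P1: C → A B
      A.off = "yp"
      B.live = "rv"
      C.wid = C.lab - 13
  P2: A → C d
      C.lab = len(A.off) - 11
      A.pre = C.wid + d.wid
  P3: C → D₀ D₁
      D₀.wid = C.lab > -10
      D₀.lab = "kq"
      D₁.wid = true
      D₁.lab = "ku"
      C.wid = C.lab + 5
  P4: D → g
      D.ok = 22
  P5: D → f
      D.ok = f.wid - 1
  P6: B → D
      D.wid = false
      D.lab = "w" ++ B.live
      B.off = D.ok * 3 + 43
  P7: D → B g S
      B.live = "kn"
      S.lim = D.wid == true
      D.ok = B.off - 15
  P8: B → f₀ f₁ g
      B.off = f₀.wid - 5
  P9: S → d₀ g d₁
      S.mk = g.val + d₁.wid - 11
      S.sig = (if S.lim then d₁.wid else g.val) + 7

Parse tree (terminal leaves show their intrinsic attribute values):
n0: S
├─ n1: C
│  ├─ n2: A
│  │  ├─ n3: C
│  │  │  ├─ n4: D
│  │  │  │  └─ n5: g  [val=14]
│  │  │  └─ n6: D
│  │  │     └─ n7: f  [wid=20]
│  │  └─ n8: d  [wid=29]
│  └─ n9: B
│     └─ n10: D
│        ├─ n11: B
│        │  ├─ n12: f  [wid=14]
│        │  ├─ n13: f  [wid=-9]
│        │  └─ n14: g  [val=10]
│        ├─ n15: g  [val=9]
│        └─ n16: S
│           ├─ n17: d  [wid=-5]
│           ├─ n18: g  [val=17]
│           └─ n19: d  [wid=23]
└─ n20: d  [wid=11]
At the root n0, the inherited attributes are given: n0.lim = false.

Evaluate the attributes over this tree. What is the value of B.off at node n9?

1. n0.lim = false  [given at root]
2. n1.lab = 25  [25]
3. n2.off = "yp"  ["yp"]
4. n3.lab = -9  [len(A.off) - 11]
5. n4.wid = true  [C.lab > -10]
6. n4.lab = "kq"  ["kq"]
7. n5.val = 14  [terminal]
8. n4.ok = 22  [22]
9. n6.wid = true  [true]
10. n6.lab = "ku"  ["ku"]
11. n7.wid = 20  [terminal]
12. n6.ok = 19  [f.wid - 1]
13. n3.wid = -4  [C.lab + 5]
14. n8.wid = 29  [terminal]
15. n2.pre = 25  [C.wid + d.wid]
16. n9.live = "rv"  ["rv"]
17. n10.wid = false  [false]
18. n10.lab = "wrv"  ["w" ++ B.live]
19. n11.live = "kn"  ["kn"]
20. n12.wid = 14  [terminal]
21. n13.wid = -9  [terminal]
22. n14.val = 10  [terminal]
23. n11.off = 9  [f₀.wid - 5]
24. n15.val = 9  [terminal]
25. n16.lim = false  [D.wid == true]
26. n17.wid = -5  [terminal]
27. n18.val = 17  [terminal]
28. n19.wid = 23  [terminal]
29. n16.mk = 29  [g.val + d₁.wid - 11]
30. n16.sig = 24  [(if S.lim then d₁.wid else g.val) + 7]
31. n10.ok = -6  [B.off - 15]
32. n9.off = 25  [D.ok * 3 + 43]
33. n1.wid = 12  [C.lab - 13]
34. n20.wid = 11  [terminal]
35. n0.mk = 14  [14]
36. n0.sig = 19  [(if S.lim then d.wid else C.wid) + 7]

25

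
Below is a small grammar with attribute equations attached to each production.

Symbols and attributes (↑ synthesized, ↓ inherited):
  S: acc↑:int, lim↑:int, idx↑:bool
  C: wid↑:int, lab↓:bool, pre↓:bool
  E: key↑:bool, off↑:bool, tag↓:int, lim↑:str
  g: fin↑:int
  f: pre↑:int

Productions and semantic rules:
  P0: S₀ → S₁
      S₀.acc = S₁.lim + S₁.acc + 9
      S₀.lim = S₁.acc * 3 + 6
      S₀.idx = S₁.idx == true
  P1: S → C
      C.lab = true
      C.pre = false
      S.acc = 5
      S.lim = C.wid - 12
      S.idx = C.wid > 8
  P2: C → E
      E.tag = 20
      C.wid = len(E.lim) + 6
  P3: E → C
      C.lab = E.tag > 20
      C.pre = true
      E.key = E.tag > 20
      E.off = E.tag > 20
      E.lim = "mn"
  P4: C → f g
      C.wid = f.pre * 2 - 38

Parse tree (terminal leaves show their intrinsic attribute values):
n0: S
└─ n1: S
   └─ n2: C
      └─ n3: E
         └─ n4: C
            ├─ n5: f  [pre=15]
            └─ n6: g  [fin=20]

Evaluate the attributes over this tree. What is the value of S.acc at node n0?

1. n2.lab = true  [true]
2. n2.pre = false  [false]
3. n3.tag = 20  [20]
4. n4.lab = false  [E.tag > 20]
5. n4.pre = true  [true]
6. n5.pre = 15  [terminal]
7. n6.fin = 20  [terminal]
8. n4.wid = -8  [f.pre * 2 - 38]
9. n3.key = false  [E.tag > 20]
10. n3.off = false  [E.tag > 20]
11. n3.lim = "mn"  ["mn"]
12. n2.wid = 8  [len(E.lim) + 6]
13. n1.acc = 5  [5]
14. n1.lim = -4  [C.wid - 12]
15. n1.idx = false  [C.wid > 8]
16. n0.acc = 10  [S₁.lim + S₁.acc + 9]
17. n0.lim = 21  [S₁.acc * 3 + 6]
18. n0.idx = false  [S₁.idx == true]

10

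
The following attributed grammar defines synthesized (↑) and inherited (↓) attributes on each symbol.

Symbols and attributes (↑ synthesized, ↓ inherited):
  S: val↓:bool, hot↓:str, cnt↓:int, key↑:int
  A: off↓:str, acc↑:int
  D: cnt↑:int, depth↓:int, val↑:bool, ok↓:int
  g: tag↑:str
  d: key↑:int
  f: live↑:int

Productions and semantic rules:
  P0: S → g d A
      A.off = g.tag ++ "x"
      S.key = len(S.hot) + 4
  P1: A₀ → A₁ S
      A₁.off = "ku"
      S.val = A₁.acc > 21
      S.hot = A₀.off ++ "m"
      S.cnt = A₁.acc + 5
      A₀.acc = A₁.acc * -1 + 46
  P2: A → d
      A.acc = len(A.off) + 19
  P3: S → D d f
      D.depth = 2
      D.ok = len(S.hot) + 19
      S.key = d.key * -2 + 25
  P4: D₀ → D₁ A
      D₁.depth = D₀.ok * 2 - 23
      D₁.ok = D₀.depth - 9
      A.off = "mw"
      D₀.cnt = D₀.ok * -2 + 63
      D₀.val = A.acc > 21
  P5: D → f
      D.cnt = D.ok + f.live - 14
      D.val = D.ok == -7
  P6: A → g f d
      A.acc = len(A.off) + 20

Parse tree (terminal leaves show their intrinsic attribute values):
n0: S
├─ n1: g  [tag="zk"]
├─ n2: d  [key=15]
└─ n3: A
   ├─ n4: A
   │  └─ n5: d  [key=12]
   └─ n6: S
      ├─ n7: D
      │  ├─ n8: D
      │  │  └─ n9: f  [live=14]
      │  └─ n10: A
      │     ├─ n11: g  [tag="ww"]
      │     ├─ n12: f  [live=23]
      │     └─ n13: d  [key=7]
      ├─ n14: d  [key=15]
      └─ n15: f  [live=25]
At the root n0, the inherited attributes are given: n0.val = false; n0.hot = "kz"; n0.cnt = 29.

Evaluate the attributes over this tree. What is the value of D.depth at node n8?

1. n0.val = false  [given at root]
2. n0.hot = "kz"  [given at root]
3. n0.cnt = 29  [given at root]
4. n1.tag = "zk"  [terminal]
5. n2.key = 15  [terminal]
6. n3.off = "zkx"  [g.tag ++ "x"]
7. n4.off = "ku"  ["ku"]
8. n5.key = 12  [terminal]
9. n4.acc = 21  [len(A.off) + 19]
10. n6.val = false  [A₁.acc > 21]
11. n6.hot = "zkxm"  [A₀.off ++ "m"]
12. n6.cnt = 26  [A₁.acc + 5]
13. n7.depth = 2  [2]
14. n7.ok = 23  [len(S.hot) + 19]
15. n8.depth = 23  [D₀.ok * 2 - 23]
16. n8.ok = -7  [D₀.depth - 9]
17. n9.live = 14  [terminal]
18. n8.cnt = -7  [D.ok + f.live - 14]
19. n8.val = true  [D.ok == -7]
20. n10.off = "mw"  ["mw"]
21. n11.tag = "ww"  [terminal]
22. n12.live = 23  [terminal]
23. n13.key = 7  [terminal]
24. n10.acc = 22  [len(A.off) + 20]
25. n7.cnt = 17  [D₀.ok * -2 + 63]
26. n7.val = true  [A.acc > 21]
27. n14.key = 15  [terminal]
28. n15.live = 25  [terminal]
29. n6.key = -5  [d.key * -2 + 25]
30. n3.acc = 25  [A₁.acc * -1 + 46]
31. n0.key = 6  [len(S.hot) + 4]

23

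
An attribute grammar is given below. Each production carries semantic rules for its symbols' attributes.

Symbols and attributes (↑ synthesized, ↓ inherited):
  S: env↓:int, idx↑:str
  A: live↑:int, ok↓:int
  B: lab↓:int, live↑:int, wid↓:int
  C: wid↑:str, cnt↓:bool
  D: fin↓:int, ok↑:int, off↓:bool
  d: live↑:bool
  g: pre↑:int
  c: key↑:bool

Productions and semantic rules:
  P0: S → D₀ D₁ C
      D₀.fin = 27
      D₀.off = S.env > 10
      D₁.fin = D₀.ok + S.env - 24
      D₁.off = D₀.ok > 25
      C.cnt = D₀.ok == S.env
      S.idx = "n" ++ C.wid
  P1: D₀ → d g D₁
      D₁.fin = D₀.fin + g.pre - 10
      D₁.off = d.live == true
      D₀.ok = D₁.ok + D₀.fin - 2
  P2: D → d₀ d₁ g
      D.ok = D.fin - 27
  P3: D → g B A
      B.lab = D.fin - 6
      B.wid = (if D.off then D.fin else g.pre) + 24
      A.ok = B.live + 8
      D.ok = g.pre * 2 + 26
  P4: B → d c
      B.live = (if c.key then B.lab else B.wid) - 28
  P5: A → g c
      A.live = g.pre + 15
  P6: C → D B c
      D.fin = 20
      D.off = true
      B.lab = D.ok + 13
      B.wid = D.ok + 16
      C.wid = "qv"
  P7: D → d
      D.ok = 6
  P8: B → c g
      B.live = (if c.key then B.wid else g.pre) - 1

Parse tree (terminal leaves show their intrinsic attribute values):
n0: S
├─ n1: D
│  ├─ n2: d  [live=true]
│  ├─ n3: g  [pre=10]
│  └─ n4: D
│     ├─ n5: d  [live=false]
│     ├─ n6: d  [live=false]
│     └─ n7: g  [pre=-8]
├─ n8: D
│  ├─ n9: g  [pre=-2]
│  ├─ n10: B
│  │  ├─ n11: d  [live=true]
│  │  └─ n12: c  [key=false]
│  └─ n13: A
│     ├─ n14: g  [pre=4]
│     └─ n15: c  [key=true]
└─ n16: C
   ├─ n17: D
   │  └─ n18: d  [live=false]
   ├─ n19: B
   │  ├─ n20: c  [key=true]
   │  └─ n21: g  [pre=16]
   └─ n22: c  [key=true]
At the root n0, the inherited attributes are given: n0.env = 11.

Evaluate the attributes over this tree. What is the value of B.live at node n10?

1. n0.env = 11  [given at root]
2. n1.fin = 27  [27]
3. n1.off = true  [S.env > 10]
4. n2.live = true  [terminal]
5. n3.pre = 10  [terminal]
6. n4.fin = 27  [D₀.fin + g.pre - 10]
7. n4.off = true  [d.live == true]
8. n5.live = false  [terminal]
9. n6.live = false  [terminal]
10. n7.pre = -8  [terminal]
11. n4.ok = 0  [D.fin - 27]
12. n1.ok = 25  [D₁.ok + D₀.fin - 2]
13. n8.fin = 12  [D₀.ok + S.env - 24]
14. n8.off = false  [D₀.ok > 25]
15. n9.pre = -2  [terminal]
16. n10.lab = 6  [D.fin - 6]
17. n10.wid = 22  [(if D.off then D.fin else g.pre) + 24]
18. n11.live = true  [terminal]
19. n12.key = false  [terminal]
20. n10.live = -6  [(if c.key then B.lab else B.wid) - 28]
21. n13.ok = 2  [B.live + 8]
22. n14.pre = 4  [terminal]
23. n15.key = true  [terminal]
24. n13.live = 19  [g.pre + 15]
25. n8.ok = 22  [g.pre * 2 + 26]
26. n16.cnt = false  [D₀.ok == S.env]
27. n17.fin = 20  [20]
28. n17.off = true  [true]
29. n18.live = false  [terminal]
30. n17.ok = 6  [6]
31. n19.lab = 19  [D.ok + 13]
32. n19.wid = 22  [D.ok + 16]
33. n20.key = true  [terminal]
34. n21.pre = 16  [terminal]
35. n19.live = 21  [(if c.key then B.wid else g.pre) - 1]
36. n22.key = true  [terminal]
37. n16.wid = "qv"  ["qv"]
38. n0.idx = "nqv"  ["n" ++ C.wid]

-6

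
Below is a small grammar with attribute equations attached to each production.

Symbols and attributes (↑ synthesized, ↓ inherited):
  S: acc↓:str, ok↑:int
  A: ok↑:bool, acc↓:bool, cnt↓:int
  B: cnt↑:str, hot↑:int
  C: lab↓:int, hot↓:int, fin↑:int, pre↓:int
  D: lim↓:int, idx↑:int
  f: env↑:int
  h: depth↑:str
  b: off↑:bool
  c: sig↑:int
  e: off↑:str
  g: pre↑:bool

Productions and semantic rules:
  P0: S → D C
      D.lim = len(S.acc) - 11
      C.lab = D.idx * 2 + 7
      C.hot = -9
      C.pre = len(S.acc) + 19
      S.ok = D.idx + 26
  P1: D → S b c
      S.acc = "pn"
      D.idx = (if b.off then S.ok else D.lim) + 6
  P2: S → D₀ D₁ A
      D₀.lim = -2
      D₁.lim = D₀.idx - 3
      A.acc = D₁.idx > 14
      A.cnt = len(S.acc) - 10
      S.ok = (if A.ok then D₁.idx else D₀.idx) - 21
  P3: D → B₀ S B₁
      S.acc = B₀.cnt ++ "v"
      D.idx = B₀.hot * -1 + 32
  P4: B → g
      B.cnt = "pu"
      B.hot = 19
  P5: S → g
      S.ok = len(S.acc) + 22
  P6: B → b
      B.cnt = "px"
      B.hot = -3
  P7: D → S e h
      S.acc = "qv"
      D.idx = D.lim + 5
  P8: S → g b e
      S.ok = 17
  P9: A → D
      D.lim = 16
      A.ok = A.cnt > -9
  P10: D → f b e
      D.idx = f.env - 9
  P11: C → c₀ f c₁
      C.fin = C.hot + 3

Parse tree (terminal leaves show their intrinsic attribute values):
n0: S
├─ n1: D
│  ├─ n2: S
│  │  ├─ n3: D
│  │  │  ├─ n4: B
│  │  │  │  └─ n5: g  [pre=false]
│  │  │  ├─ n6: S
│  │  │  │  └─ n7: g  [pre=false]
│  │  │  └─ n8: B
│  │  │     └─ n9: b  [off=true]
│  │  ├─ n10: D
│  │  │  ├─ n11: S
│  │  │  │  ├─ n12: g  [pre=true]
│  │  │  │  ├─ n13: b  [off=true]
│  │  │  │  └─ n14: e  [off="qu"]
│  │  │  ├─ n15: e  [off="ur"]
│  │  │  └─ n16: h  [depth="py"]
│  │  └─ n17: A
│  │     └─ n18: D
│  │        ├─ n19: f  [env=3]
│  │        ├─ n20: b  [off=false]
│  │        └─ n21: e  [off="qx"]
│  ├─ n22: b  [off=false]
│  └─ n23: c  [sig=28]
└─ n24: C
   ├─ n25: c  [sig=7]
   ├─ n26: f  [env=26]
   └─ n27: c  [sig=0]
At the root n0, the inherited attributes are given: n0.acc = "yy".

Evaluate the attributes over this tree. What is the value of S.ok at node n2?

-6

1. n0.acc = "yy"  [given at root]
2. n1.lim = -9  [len(S.acc) - 11]
3. n2.acc = "pn"  ["pn"]
4. n3.lim = -2  [-2]
5. n5.pre = false  [terminal]
6. n4.cnt = "pu"  ["pu"]
7. n4.hot = 19  [19]
8. n6.acc = "puv"  [B₀.cnt ++ "v"]
9. n7.pre = false  [terminal]
10. n6.ok = 25  [len(S.acc) + 22]
11. n9.off = true  [terminal]
12. n8.cnt = "px"  ["px"]
13. n8.hot = -3  [-3]
14. n3.idx = 13  [B₀.hot * -1 + 32]
15. n10.lim = 10  [D₀.idx - 3]
16. n11.acc = "qv"  ["qv"]
17. n12.pre = true  [terminal]
18. n13.off = true  [terminal]
19. n14.off = "qu"  [terminal]
20. n11.ok = 17  [17]
21. n15.off = "ur"  [terminal]
22. n16.depth = "py"  [terminal]
23. n10.idx = 15  [D.lim + 5]
24. n17.acc = true  [D₁.idx > 14]
25. n17.cnt = -8  [len(S.acc) - 10]
26. n18.lim = 16  [16]
27. n19.env = 3  [terminal]
28. n20.off = false  [terminal]
29. n21.off = "qx"  [terminal]
30. n18.idx = -6  [f.env - 9]
31. n17.ok = true  [A.cnt > -9]
32. n2.ok = -6  [(if A.ok then D₁.idx else D₀.idx) - 21]
33. n22.off = false  [terminal]
34. n23.sig = 28  [terminal]
35. n1.idx = -3  [(if b.off then S.ok else D.lim) + 6]
36. n24.lab = 1  [D.idx * 2 + 7]
37. n24.hot = -9  [-9]
38. n24.pre = 21  [len(S.acc) + 19]
39. n25.sig = 7  [terminal]
40. n26.env = 26  [terminal]
41. n27.sig = 0  [terminal]
42. n24.fin = -6  [C.hot + 3]
43. n0.ok = 23  [D.idx + 26]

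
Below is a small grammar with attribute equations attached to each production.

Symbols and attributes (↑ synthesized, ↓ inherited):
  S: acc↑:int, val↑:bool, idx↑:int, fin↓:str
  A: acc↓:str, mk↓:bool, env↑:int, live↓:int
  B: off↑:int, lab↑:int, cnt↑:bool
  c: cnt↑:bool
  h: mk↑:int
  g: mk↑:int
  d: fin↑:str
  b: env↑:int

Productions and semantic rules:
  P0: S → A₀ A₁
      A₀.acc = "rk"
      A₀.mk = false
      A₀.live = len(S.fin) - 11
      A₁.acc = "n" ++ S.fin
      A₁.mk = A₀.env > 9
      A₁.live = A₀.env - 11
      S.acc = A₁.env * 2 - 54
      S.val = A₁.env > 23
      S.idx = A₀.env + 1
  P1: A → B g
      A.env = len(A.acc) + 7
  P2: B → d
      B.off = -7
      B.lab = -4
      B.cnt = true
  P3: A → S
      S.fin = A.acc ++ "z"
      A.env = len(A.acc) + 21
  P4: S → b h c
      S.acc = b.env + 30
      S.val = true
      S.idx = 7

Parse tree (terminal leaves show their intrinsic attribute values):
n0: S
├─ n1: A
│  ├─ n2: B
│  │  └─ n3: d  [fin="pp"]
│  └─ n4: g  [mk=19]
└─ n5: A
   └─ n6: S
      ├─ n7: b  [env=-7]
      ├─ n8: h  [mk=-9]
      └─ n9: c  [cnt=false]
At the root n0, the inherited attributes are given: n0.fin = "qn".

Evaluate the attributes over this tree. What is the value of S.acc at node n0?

-6

1. n0.fin = "qn"  [given at root]
2. n1.acc = "rk"  ["rk"]
3. n1.mk = false  [false]
4. n1.live = -9  [len(S.fin) - 11]
5. n3.fin = "pp"  [terminal]
6. n2.off = -7  [-7]
7. n2.lab = -4  [-4]
8. n2.cnt = true  [true]
9. n4.mk = 19  [terminal]
10. n1.env = 9  [len(A.acc) + 7]
11. n5.acc = "nqn"  ["n" ++ S.fin]
12. n5.mk = false  [A₀.env > 9]
13. n5.live = -2  [A₀.env - 11]
14. n6.fin = "nqnz"  [A.acc ++ "z"]
15. n7.env = -7  [terminal]
16. n8.mk = -9  [terminal]
17. n9.cnt = false  [terminal]
18. n6.acc = 23  [b.env + 30]
19. n6.val = true  [true]
20. n6.idx = 7  [7]
21. n5.env = 24  [len(A.acc) + 21]
22. n0.acc = -6  [A₁.env * 2 - 54]
23. n0.val = true  [A₁.env > 23]
24. n0.idx = 10  [A₀.env + 1]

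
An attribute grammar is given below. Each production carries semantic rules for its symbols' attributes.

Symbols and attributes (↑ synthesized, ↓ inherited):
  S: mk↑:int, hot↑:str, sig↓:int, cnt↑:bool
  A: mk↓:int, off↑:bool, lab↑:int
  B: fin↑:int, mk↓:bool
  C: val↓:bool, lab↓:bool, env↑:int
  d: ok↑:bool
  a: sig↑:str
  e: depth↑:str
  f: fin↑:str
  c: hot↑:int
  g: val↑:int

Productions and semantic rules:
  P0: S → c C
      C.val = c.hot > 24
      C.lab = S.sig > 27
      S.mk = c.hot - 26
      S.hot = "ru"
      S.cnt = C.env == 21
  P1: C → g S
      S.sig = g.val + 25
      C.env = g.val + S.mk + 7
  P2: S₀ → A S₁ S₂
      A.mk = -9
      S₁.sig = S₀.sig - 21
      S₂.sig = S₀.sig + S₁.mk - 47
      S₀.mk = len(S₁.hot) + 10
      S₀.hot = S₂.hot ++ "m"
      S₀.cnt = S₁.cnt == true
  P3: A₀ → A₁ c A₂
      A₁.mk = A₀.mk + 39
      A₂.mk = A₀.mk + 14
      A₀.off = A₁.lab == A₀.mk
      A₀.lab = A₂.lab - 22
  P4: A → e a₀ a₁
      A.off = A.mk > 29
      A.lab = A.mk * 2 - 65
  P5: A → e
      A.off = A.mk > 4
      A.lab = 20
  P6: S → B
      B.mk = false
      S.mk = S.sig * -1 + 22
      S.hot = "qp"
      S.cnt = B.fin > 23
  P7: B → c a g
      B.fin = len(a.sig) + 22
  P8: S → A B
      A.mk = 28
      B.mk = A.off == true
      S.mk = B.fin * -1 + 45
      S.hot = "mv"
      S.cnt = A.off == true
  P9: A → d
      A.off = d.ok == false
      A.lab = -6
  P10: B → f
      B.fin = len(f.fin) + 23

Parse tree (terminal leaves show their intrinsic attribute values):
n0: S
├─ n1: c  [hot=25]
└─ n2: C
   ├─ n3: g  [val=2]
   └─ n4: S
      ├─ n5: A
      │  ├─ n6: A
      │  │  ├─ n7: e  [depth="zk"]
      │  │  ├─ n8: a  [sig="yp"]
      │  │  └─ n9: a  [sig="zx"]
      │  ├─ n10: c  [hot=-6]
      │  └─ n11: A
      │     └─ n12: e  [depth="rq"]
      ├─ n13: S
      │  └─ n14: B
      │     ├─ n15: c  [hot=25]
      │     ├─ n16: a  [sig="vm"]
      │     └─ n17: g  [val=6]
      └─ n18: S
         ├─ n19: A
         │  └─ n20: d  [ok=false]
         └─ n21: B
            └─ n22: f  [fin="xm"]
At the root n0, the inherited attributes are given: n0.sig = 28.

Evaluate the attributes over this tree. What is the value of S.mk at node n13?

1. n0.sig = 28  [given at root]
2. n1.hot = 25  [terminal]
3. n2.val = true  [c.hot > 24]
4. n2.lab = true  [S.sig > 27]
5. n3.val = 2  [terminal]
6. n4.sig = 27  [g.val + 25]
7. n5.mk = -9  [-9]
8. n6.mk = 30  [A₀.mk + 39]
9. n7.depth = "zk"  [terminal]
10. n8.sig = "yp"  [terminal]
11. n9.sig = "zx"  [terminal]
12. n6.off = true  [A.mk > 29]
13. n6.lab = -5  [A.mk * 2 - 65]
14. n10.hot = -6  [terminal]
15. n11.mk = 5  [A₀.mk + 14]
16. n12.depth = "rq"  [terminal]
17. n11.off = true  [A.mk > 4]
18. n11.lab = 20  [20]
19. n5.off = false  [A₁.lab == A₀.mk]
20. n5.lab = -2  [A₂.lab - 22]
21. n13.sig = 6  [S₀.sig - 21]
22. n14.mk = false  [false]
23. n15.hot = 25  [terminal]
24. n16.sig = "vm"  [terminal]
25. n17.val = 6  [terminal]
26. n14.fin = 24  [len(a.sig) + 22]
27. n13.mk = 16  [S.sig * -1 + 22]
28. n13.hot = "qp"  ["qp"]
29. n13.cnt = true  [B.fin > 23]
30. n18.sig = -4  [S₀.sig + S₁.mk - 47]
31. n19.mk = 28  [28]
32. n20.ok = false  [terminal]
33. n19.off = true  [d.ok == false]
34. n19.lab = -6  [-6]
35. n21.mk = true  [A.off == true]
36. n22.fin = "xm"  [terminal]
37. n21.fin = 25  [len(f.fin) + 23]
38. n18.mk = 20  [B.fin * -1 + 45]
39. n18.hot = "mv"  ["mv"]
40. n18.cnt = true  [A.off == true]
41. n4.mk = 12  [len(S₁.hot) + 10]
42. n4.hot = "mvm"  [S₂.hot ++ "m"]
43. n4.cnt = true  [S₁.cnt == true]
44. n2.env = 21  [g.val + S.mk + 7]
45. n0.mk = -1  [c.hot - 26]
46. n0.hot = "ru"  ["ru"]
47. n0.cnt = true  [C.env == 21]

16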